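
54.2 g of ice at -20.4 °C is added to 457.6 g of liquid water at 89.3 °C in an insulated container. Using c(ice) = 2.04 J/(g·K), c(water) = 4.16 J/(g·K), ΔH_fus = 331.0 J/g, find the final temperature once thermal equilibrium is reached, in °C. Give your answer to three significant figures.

T_f = 70.4 °C

Heat to bring ice to 0 °C and melt it: q₁ = 54.2×2.04×20.4 + 54.2×331.0 = 20196 J
Heat the water can supply cooling to 0 °C: 457.6×4.16×89.3 = 169993 J > q₁, so all ice melts.
Energy balance: 457.6×4.16×(89.3 − T) = 20196 + 54.2×4.16×(T − 0)
1903.616(89.3 − T) = 20196 + 225.472 T
169993 − 20196 = 2129.088 T
T = 149797 / 2129.088 = 70.36 °C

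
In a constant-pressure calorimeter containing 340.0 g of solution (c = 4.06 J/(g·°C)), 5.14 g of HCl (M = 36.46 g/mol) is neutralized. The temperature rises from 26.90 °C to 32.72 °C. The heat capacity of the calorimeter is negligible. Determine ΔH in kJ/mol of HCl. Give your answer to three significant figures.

|ΔT| = |32.72 − 26.90| = 5.82 °C
|q_surr| = (340.0 × 4.06) × 5.82 = 1380.4 × 5.82 = 8034 J
n(HCl) = 5.14 / 36.46 = 0.1410 mol
Temperature rose, so q_rxn = −|q_surr| = -8.034 kJ
ΔH = q_rxn / n = -56.98 kJ/mol

ΔH = -57.0 kJ/mol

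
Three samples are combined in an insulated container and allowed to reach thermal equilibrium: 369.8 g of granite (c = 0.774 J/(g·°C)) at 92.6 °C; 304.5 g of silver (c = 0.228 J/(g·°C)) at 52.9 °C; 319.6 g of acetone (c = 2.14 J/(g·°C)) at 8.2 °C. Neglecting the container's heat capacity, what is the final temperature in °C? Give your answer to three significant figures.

T_f = 34.4 °C

Σ mᵢcᵢ(T − Tᵢ) = 0  ⇒  T = Σ mᵢcᵢTᵢ / Σ mᵢcᵢ
Σ mᵢcᵢ = 369.8×0.774 + 304.5×0.228 + 319.6×2.14 = 1039.5952
Σ mᵢcᵢTᵢ = 286.2252×92.6 + 69.426×52.9 + 683.944×8.2 = 35785
T = 35785 / 1039.5952 = 34.42 °C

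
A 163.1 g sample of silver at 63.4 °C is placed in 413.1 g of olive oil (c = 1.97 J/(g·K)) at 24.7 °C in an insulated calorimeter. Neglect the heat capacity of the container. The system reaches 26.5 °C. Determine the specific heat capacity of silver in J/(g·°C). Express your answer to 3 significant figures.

c = 0.243 J/(g·°C)

q_gained = (413.1 × 1.97) × (26.5 − 24.7) = 1465 J
q_lost = 163.1 × c × (63.4 − 26.5) = 6018.39 c
Set equal: c = 1465 / 6018.39 = 0.243 J/(g·°C)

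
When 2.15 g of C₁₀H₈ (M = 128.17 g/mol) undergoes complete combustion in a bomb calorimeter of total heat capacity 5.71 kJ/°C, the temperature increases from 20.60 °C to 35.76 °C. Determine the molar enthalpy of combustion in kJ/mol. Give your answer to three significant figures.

ΔH = -5160 kJ/mol

ΔT = 35.76 − 20.60 = 15.16 °C
q_cal = C_cal × ΔT = 5.71 × 15.16 = 86.5636 kJ
n = 2.15 / 128.17 = 0.01677 mol
q_rxn = −q_cal = -86.5636 kJ
ΔH = -86.5636 / 0.01677 = -5162 kJ/mol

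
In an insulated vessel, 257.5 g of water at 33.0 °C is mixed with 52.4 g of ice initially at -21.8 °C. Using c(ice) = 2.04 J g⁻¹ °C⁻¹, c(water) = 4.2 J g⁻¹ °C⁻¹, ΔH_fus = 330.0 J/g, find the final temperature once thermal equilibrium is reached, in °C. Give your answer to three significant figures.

Heat to bring ice to 0 °C and melt it: q₁ = 52.4×2.04×21.8 + 52.4×330.0 = 19622 J
Heat the water can supply cooling to 0 °C: 257.5×4.2×33.0 = 35689.5 J > q₁, so all ice melts.
Energy balance: 257.5×4.2×(33.0 − T) = 19622 + 52.4×4.2×(T − 0)
1081.5(33.0 − T) = 19622 + 220.08 T
35689.5 − 19622 = 1301.58 T
T = 16067.5 / 1301.58 = 12.34 °C

T_f = 12.3 °C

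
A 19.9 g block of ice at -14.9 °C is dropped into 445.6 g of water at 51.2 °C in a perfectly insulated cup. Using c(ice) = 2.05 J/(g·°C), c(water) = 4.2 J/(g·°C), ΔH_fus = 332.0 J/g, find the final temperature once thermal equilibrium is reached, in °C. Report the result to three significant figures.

Heat to bring ice to 0 °C and melt it: q₁ = 19.9×2.05×14.9 + 19.9×332.0 = 7214.6 J
Heat the water can supply cooling to 0 °C: 445.6×4.2×51.2 = 95821.8 J > q₁, so all ice melts.
Energy balance: 445.6×4.2×(51.2 − T) = 7214.6 + 19.9×4.2×(T − 0)
1871.52(51.2 − T) = 7214.6 + 83.58 T
95821.8 − 7214.6 = 1955.10 T
T = 88607.2 / 1955.10 = 45.32 °C

T_f = 45.3 °C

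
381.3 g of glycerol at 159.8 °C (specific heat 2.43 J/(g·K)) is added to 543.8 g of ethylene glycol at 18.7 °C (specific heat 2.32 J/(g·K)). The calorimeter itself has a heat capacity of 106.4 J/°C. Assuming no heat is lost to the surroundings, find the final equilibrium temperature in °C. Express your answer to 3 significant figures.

T_f = 75.7 °C

Heat lost by glycerol = heat gained by ethylene glycol + calorimeter.
(381.3)(2.43)(159.8 − T) = [(543.8)(2.32) + 106.4](T − 18.7)
926.559 (159.8 − T) = 1368.016 (T − 18.7)
148060 − 926.559 T = 1368.016 T − 25582
173642 = 2294.575 T
T = 75.68 °C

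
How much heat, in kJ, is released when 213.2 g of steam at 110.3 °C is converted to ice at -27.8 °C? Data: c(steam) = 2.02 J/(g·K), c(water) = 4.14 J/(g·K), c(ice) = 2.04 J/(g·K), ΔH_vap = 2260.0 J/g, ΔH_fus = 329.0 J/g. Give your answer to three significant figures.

q1 (cool steam 110.3→100 °C): 213.2 × 2.02 × 10.3 = 4436 J
q2 (condense at 100 °C): 213.2 × 2260.0 = 481832 J
q3 (cool water 100→0 °C): 213.2 × 4.14 × 100.0 = 88265 J
q4 (freeze at 0 °C): 213.2 × 329.0 = 70143 J
q5 (cool ice 0→-27.8 °C): 213.2 × 2.04 × 27.8 = 12091 J
Total: 4436 + 481832 + 88265 + 70143 + 12091 = 656767 J = 657 kJ

q = 657 kJ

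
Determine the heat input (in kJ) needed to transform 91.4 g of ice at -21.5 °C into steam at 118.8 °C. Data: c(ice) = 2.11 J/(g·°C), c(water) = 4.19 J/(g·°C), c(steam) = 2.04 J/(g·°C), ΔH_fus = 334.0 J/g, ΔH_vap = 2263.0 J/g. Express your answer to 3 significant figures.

q1 (heat ice -21.5→0.0 °C): 91.4 × 2.11 × 21.5 = 4146 J
q2 (melt at 0 °C): 91.4 × 334.0 = 30528 J
q3 (heat water 0.0→100.0 °C): 91.4 × 4.19 × 100.0 = 38297 J
q4 (vaporize at 100 °C): 91.4 × 2263.0 = 206838 J
q5 (heat steam 100.0→118.8 °C): 91.4 × 2.04 × 18.8 = 3505 J
Total: 4146 + 30528 + 38297 + 206838 + 3505 = 283314 J = 283 kJ

q = 283 kJ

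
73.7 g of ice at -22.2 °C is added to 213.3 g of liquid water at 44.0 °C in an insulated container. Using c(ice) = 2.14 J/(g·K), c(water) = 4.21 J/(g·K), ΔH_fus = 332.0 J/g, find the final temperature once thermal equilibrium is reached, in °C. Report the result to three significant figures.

T_f = 9.55 °C

Heat to bring ice to 0 °C and melt it: q₁ = 73.7×2.14×22.2 + 73.7×332.0 = 27970 J
Heat the water can supply cooling to 0 °C: 213.3×4.21×44.0 = 39511.7 J > q₁, so all ice melts.
Energy balance: 213.3×4.21×(44.0 − T) = 27970 + 73.7×4.21×(T − 0)
897.993(44.0 − T) = 27970 + 310.277 T
39511.7 − 27970 = 1208.270 T
T = 11541.7 / 1208.270 = 9.552 °C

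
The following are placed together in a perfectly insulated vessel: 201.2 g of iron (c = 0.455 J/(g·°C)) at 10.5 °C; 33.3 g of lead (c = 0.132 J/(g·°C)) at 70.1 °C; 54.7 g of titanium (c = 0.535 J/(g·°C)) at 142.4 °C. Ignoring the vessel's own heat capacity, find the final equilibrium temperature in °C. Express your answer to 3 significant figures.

Σ mᵢcᵢ(T − Tᵢ) = 0  ⇒  T = Σ mᵢcᵢTᵢ / Σ mᵢcᵢ
Σ mᵢcᵢ = 201.2×0.455 + 33.3×0.132 + 54.7×0.535 = 125.2061
Σ mᵢcᵢTᵢ = 91.546×10.5 + 4.3956×70.1 + 29.2645×142.4 = 5436.6
T = 5436.6 / 125.2061 = 43.42 °C

T_f = 43.4 °C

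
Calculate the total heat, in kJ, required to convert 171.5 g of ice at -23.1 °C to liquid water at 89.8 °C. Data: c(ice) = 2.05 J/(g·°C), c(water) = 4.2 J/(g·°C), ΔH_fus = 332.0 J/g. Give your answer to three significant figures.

q = 130 kJ

q1 (heat ice -23.1→0.0 °C): 171.5 × 2.05 × 23.1 = 8121 J
q2 (melt at 0 °C): 171.5 × 332.0 = 56938 J
q3 (heat water 0.0→89.8 °C): 171.5 × 4.2 × 89.8 = 64683 J
Total: 8121 + 56938 + 64683 = 129742 J = 130 kJ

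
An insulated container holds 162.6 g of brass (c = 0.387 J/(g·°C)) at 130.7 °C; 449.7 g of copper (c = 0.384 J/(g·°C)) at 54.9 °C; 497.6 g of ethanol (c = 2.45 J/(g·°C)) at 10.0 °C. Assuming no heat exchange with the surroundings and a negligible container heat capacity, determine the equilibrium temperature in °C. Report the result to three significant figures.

Σ mᵢcᵢ(T − Tᵢ) = 0  ⇒  T = Σ mᵢcᵢTᵢ / Σ mᵢcᵢ
Σ mᵢcᵢ = 162.6×0.387 + 449.7×0.384 + 497.6×2.45 = 1454.7310
Σ mᵢcᵢTᵢ = 62.9262×130.7 + 172.6848×54.9 + 1219.12×10.0 = 29896
T = 29896 / 1454.7310 = 20.55 °C

T_f = 20.6 °C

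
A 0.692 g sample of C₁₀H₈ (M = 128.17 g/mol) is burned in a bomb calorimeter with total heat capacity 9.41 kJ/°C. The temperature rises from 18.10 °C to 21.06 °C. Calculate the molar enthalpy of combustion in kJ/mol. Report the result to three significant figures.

ΔT = 21.06 − 18.10 = 2.96 °C
q_cal = C_cal × ΔT = 9.41 × 2.96 = 27.8536 kJ
n = 0.692 / 128.17 = 0.005399 mol
q_rxn = −q_cal = -27.8536 kJ
ΔH = -27.8536 / 0.005399 = -5159 kJ/mol

ΔH = -5160 kJ/mol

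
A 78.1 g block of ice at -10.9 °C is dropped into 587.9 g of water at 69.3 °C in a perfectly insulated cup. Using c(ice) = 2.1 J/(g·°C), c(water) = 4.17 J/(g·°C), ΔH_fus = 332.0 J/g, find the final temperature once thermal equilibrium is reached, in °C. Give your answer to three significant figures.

Heat to bring ice to 0 °C and melt it: q₁ = 78.1×2.1×10.9 + 78.1×332.0 = 27717 J
Heat the water can supply cooling to 0 °C: 587.9×4.17×69.3 = 169892 J > q₁, so all ice melts.
Energy balance: 587.9×4.17×(69.3 − T) = 27717 + 78.1×4.17×(T − 0)
2451.543(69.3 − T) = 27717 + 325.677 T
169892 − 27717 = 2777.220 T
T = 142175 / 2777.220 = 51.19 °C

T_f = 51.2 °C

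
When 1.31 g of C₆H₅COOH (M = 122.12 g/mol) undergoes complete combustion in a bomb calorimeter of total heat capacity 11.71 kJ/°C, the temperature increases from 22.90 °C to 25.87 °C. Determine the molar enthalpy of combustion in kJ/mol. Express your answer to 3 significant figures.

ΔT = 25.87 − 22.90 = 2.97 °C
q_cal = C_cal × ΔT = 11.71 × 2.97 = 34.7787 kJ
n = 1.31 / 122.12 = 0.01073 mol
q_rxn = −q_cal = -34.7787 kJ
ΔH = -34.7787 / 0.01073 = -3241 kJ/mol

ΔH = -3240 kJ/mol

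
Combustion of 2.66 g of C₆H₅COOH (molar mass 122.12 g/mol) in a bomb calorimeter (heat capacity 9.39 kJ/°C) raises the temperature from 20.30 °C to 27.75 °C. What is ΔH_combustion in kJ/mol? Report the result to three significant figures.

ΔH = -3210 kJ/mol

ΔT = 27.75 − 20.30 = 7.45 °C
q_cal = C_cal × ΔT = 9.39 × 7.45 = 69.9555 kJ
n = 2.66 / 122.12 = 0.02178 mol
q_rxn = −q_cal = -69.9555 kJ
ΔH = -69.9555 / 0.02178 = -3212 kJ/mol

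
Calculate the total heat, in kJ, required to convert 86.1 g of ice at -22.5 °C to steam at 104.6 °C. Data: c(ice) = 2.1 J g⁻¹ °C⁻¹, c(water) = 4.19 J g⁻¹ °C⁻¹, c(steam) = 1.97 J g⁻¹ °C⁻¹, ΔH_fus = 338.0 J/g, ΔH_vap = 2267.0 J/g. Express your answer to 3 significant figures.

q = 265 kJ

q1 (heat ice -22.5→0.0 °C): 86.1 × 2.1 × 22.5 = 4068 J
q2 (melt at 0 °C): 86.1 × 338.0 = 29102 J
q3 (heat water 0.0→100.0 °C): 86.1 × 4.19 × 100.0 = 36076 J
q4 (vaporize at 100 °C): 86.1 × 2267.0 = 195189 J
q5 (heat steam 100.0→104.6 °C): 86.1 × 1.97 × 4.6 = 780 J
Total: 4068 + 29102 + 36076 + 195189 + 780 = 265215 J = 265 kJ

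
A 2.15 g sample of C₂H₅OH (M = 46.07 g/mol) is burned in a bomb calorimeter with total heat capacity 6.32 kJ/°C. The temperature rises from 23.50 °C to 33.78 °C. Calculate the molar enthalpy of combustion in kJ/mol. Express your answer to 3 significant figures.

ΔT = 33.78 − 23.50 = 10.28 °C
q_cal = C_cal × ΔT = 6.32 × 10.28 = 64.9696 kJ
n = 2.15 / 46.07 = 0.04667 mol
q_rxn = −q_cal = -64.9696 kJ
ΔH = -64.9696 / 0.04667 = -1392 kJ/mol

ΔH = -1390 kJ/mol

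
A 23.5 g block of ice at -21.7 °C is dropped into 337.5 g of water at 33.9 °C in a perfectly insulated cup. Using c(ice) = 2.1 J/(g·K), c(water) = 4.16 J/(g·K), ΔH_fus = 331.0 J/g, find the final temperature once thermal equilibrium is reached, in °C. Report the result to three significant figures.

Heat to bring ice to 0 °C and melt it: q₁ = 23.5×2.1×21.7 + 23.5×331.0 = 8849.4 J
Heat the water can supply cooling to 0 °C: 337.5×4.16×33.9 = 47595.6 J > q₁, so all ice melts.
Energy balance: 337.5×4.16×(33.9 − T) = 8849.4 + 23.5×4.16×(T − 0)
1404(33.9 − T) = 8849.4 + 97.76 T
47595.6 − 8849.4 = 1501.76 T
T = 38746.2 / 1501.76 = 25.80 °C

T_f = 25.8 °C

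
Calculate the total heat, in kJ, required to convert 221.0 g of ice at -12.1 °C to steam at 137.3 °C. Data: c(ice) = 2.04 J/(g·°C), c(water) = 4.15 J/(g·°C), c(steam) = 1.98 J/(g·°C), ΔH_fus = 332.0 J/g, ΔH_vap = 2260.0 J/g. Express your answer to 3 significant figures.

q1 (heat ice -12.1→0.0 °C): 221.0 × 2.04 × 12.1 = 5455 J
q2 (melt at 0 °C): 221.0 × 332.0 = 73372 J
q3 (heat water 0.0→100.0 °C): 221.0 × 4.15 × 100.0 = 91715 J
q4 (vaporize at 100 °C): 221.0 × 2260.0 = 499460 J
q5 (heat steam 100.0→137.3 °C): 221.0 × 1.98 × 37.3 = 16322 J
Total: 5455 + 73372 + 91715 + 499460 + 16322 = 686324 J = 686 kJ

q = 686 kJ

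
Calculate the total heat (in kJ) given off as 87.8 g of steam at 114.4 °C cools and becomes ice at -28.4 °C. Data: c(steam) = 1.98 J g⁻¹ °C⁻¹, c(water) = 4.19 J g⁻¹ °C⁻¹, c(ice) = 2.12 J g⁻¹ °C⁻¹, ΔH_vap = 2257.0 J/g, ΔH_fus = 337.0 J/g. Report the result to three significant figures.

q1 (cool steam 114.4→100 °C): 87.8 × 1.98 × 14.4 = 2503 J
q2 (condense at 100 °C): 87.8 × 2257.0 = 198165 J
q3 (cool water 100→0 °C): 87.8 × 4.19 × 100.0 = 36788 J
q4 (freeze at 0 °C): 87.8 × 337.0 = 29589 J
q5 (cool ice 0→-28.4 °C): 87.8 × 2.12 × 28.4 = 5286 J
Total: 2503 + 198165 + 36788 + 29589 + 5286 = 272331 J = 272 kJ

q = 272 kJ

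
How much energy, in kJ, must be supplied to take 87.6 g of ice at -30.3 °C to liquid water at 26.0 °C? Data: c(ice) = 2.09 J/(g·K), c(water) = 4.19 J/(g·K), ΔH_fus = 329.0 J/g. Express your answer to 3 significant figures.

q1 (heat ice -30.3→0.0 °C): 87.6 × 2.09 × 30.3 = 5547 J
q2 (melt at 0 °C): 87.6 × 329.0 = 28820 J
q3 (heat water 0.0→26.0 °C): 87.6 × 4.19 × 26.0 = 9543 J
Total: 5547 + 28820 + 9543 = 43910 J = 43.9 kJ

q = 43.9 kJ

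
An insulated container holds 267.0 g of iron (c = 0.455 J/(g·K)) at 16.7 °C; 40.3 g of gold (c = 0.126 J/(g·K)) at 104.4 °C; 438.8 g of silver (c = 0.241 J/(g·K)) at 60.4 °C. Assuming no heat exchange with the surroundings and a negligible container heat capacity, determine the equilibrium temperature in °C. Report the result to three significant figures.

Σ mᵢcᵢ(T − Tᵢ) = 0  ⇒  T = Σ mᵢcᵢTᵢ / Σ mᵢcᵢ
Σ mᵢcᵢ = 267.0×0.455 + 40.3×0.126 + 438.8×0.241 = 232.3136
Σ mᵢcᵢTᵢ = 121.485×16.7 + 5.0778×104.4 + 105.7508×60.4 = 8946.3
T = 8946.3 / 232.3136 = 38.51 °C

T_f = 38.5 °C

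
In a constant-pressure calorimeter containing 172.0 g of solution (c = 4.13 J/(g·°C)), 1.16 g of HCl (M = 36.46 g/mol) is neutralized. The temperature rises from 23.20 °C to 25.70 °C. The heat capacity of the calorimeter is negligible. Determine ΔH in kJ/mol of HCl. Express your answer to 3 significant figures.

ΔH = -55.8 kJ/mol

|ΔT| = |25.70 − 23.20| = 2.50 °C
|q_surr| = (172.0 × 4.13) × 2.50 = 710.36 × 2.50 = 1776 J
n(HCl) = 1.16 / 36.46 = 0.03182 mol
Temperature rose, so q_rxn = −|q_surr| = -1.776 kJ
ΔH = q_rxn / n = -55.81 kJ/mol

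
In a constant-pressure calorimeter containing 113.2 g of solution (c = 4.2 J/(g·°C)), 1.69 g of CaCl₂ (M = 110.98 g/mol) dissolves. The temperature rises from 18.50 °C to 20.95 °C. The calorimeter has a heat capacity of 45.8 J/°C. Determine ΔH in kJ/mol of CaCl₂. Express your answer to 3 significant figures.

|ΔT| = |20.95 − 18.50| = 2.45 °C
|q_surr| = (113.2 × 4.2 + 45.8) × 2.45 = 521.24 × 2.45 = 1277.0 J
n(CaCl₂) = 1.69 / 110.98 = 0.015228 mol
Temperature rose, so q_rxn = −|q_surr| = -1.2770 kJ
ΔH = q_rxn / n = -83.86 kJ/mol

ΔH = -83.9 kJ/mol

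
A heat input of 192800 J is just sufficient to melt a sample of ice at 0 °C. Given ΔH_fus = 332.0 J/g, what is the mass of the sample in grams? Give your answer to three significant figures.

m = 581 g

m = q / ΔH_fus = 192800 J / 332.0 J/g = 581 g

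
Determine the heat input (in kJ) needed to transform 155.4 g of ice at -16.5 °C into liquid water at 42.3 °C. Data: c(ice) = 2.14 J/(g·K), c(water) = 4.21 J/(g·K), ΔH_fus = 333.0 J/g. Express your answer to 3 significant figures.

q1 (heat ice -16.5→0.0 °C): 155.4 × 2.14 × 16.5 = 5487 J
q2 (melt at 0 °C): 155.4 × 333.0 = 51748 J
q3 (heat water 0.0→42.3 °C): 155.4 × 4.21 × 42.3 = 27674 J
Total: 5487 + 51748 + 27674 = 84909 J = 84.9 kJ

q = 84.9 kJ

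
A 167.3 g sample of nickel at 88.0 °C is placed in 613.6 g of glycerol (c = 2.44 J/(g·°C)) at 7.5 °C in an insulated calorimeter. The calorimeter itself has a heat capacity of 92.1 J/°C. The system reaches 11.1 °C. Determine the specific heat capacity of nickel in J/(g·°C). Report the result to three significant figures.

q_gained = (613.6 × 2.44 + 92.1) × (11.1 − 7.5) = 5721 J
q_lost = 167.3 × c × (88.0 − 11.1) = 12865.37 c
Set equal: c = 5721 / 12865.37 = 0.445 J/(g·°C)

c = 0.445 J/(g·°C)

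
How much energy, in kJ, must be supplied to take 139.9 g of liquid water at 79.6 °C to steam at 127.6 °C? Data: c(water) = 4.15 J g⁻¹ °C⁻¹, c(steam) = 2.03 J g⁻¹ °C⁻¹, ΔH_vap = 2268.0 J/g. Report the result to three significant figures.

q = 337 kJ

q1 (heat water 79.6→100.0 °C): 139.9 × 4.15 × 20.4 = 11844 J
q2 (vaporize at 100 °C): 139.9 × 2268.0 = 317293 J
q3 (heat steam 100.0→127.6 °C): 139.9 × 2.03 × 27.6 = 7838 J
Total: 11844 + 317293 + 7838 = 336975 J = 337 kJ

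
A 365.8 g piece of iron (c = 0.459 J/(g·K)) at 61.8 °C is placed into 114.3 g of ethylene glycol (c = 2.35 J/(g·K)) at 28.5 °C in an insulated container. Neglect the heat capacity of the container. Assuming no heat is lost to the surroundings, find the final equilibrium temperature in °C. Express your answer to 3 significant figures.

T_f = 41.3 °C

Heat lost by iron = heat gained by ethylene glycol.
(365.8)(0.459)(61.8 − T) = (114.3)(2.35)(T − 28.5)
167.9022 (61.8 − T) = 268.605 (T − 28.5)
10376 − 167.9022 T = 268.605 T − 7655.2
18031.2 = 436.5072 T
T = 41.31 °C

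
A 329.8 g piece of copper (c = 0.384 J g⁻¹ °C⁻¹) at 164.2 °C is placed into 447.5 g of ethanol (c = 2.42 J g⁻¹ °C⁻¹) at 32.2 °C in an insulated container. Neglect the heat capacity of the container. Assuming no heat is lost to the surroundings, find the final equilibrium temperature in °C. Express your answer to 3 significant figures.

Heat lost by copper = heat gained by ethanol.
(329.8)(0.384)(164.2 − T) = (447.5)(2.42)(T − 32.2)
126.6432 (164.2 − T) = 1082.95 (T − 32.2)
20795 − 126.6432 T = 1082.95 T − 34871
55666 = 1209.5932 T
T = 46.02 °C

T_f = 46.0 °C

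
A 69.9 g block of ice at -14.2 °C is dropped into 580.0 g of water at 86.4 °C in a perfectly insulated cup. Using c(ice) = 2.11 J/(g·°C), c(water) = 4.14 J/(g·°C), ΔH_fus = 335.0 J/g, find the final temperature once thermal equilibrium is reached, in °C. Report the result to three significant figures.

T_f = 67.6 °C

Heat to bring ice to 0 °C and melt it: q₁ = 69.9×2.11×14.2 + 69.9×335.0 = 25511 J
Heat the water can supply cooling to 0 °C: 580.0×4.14×86.4 = 207464 J > q₁, so all ice melts.
Energy balance: 580.0×4.14×(86.4 − T) = 25511 + 69.9×4.14×(T − 0)
2401.2(86.4 − T) = 25511 + 289.386 T
207464 − 25511 = 2690.586 T
T = 181953 / 2690.586 = 67.63 °C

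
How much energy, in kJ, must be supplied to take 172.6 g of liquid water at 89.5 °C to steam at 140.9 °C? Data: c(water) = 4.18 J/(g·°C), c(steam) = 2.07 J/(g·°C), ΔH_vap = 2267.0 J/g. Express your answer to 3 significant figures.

q1 (heat water 89.5→100.0 °C): 172.6 × 4.18 × 10.5 = 7575 J
q2 (vaporize at 100 °C): 172.6 × 2267.0 = 391284 J
q3 (heat steam 100.0→140.9 °C): 172.6 × 2.07 × 40.9 = 14613 J
Total: 7575 + 391284 + 14613 = 413472 J = 413 kJ

q = 413 kJ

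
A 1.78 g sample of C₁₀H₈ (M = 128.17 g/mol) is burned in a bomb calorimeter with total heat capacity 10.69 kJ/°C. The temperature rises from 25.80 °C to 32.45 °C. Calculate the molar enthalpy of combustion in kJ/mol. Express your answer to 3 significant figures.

ΔT = 32.45 − 25.80 = 6.65 °C
q_cal = C_cal × ΔT = 10.69 × 6.65 = 71.0885 kJ
n = 1.78 / 128.17 = 0.01389 mol
q_rxn = −q_cal = -71.0885 kJ
ΔH = -71.0885 / 0.01389 = -5118 kJ/mol

ΔH = -5120 kJ/mol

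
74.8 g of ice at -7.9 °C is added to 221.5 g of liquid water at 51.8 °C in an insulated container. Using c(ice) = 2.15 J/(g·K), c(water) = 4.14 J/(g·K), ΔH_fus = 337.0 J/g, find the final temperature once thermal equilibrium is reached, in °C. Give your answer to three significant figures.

T_f = 17.1 °C

Heat to bring ice to 0 °C and melt it: q₁ = 74.8×2.15×7.9 + 74.8×337.0 = 26478 J
Heat the water can supply cooling to 0 °C: 221.5×4.14×51.8 = 47501.1 J > q₁, so all ice melts.
Energy balance: 221.5×4.14×(51.8 − T) = 26478 + 74.8×4.14×(T − 0)
917.01(51.8 − T) = 26478 + 309.672 T
47501.1 − 26478 = 1226.682 T
T = 21023.1 / 1226.682 = 17.14 °C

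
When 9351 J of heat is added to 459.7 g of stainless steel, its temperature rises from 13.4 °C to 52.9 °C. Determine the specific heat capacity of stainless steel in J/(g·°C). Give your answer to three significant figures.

c = q / (m ΔT) = 9351 / (459.7 × 39.5)
c = 9351 / 18158.15 = 0.515 J/(g·°C)

c = 0.515 J/(g·°C)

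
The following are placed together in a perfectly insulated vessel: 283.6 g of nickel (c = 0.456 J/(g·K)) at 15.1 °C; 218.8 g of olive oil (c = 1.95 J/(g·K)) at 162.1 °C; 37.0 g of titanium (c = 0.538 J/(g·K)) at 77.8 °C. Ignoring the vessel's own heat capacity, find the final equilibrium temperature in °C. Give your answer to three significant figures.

T_f = 126 °C

Σ mᵢcᵢ(T − Tᵢ) = 0  ⇒  T = Σ mᵢcᵢTᵢ / Σ mᵢcᵢ
Σ mᵢcᵢ = 283.6×0.456 + 218.8×1.95 + 37.0×0.538 = 575.8876
Σ mᵢcᵢTᵢ = 129.3216×15.1 + 426.66×162.1 + 19.906×77.8 = 72663
T = 72663 / 575.8876 = 126.2 °C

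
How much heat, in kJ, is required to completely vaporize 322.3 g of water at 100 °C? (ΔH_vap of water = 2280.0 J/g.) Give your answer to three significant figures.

q = m × ΔH_vap = 322.3 × 2280.0 = 734800 J = 735 kJ

q = 735 kJ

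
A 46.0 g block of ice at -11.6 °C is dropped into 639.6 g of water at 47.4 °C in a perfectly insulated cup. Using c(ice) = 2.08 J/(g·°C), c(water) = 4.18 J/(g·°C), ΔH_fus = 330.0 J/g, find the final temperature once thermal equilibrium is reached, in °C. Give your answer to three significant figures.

Heat to bring ice to 0 °C and melt it: q₁ = 46.0×2.08×11.6 + 46.0×330.0 = 16290 J
Heat the water can supply cooling to 0 °C: 639.6×4.18×47.4 = 126725 J > q₁, so all ice melts.
Energy balance: 639.6×4.18×(47.4 − T) = 16290 + 46.0×4.18×(T − 0)
2673.528(47.4 − T) = 16290 + 192.28 T
126725 − 16290 = 2865.808 T
T = 110435 / 2865.808 = 38.54 °C

T_f = 38.5 °C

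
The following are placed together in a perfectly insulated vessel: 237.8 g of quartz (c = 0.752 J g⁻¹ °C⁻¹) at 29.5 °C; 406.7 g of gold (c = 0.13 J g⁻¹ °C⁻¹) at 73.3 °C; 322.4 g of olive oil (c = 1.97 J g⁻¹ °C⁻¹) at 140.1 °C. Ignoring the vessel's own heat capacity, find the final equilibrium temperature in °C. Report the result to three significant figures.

T_f = 113 °C

Σ mᵢcᵢ(T − Tᵢ) = 0  ⇒  T = Σ mᵢcᵢTᵢ / Σ mᵢcᵢ
Σ mᵢcᵢ = 237.8×0.752 + 406.7×0.13 + 322.4×1.97 = 866.8246
Σ mᵢcᵢTᵢ = 178.8256×29.5 + 52.871×73.3 + 635.128×140.1 = 98132
T = 98132 / 866.8246 = 113.2 °C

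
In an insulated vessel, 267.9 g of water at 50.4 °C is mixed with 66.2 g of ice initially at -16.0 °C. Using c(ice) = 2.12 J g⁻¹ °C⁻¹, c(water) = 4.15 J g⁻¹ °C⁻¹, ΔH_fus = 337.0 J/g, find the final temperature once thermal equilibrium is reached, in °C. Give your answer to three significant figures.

Heat to bring ice to 0 °C and melt it: q₁ = 66.2×2.12×16.0 + 66.2×337.0 = 24555 J
Heat the water can supply cooling to 0 °C: 267.9×4.15×50.4 = 56034.0 J > q₁, so all ice melts.
Energy balance: 267.9×4.15×(50.4 − T) = 24555 + 66.2×4.15×(T − 0)
1111.785(50.4 − T) = 24555 + 274.73 T
56034.0 − 24555 = 1386.515 T
T = 31479.0 / 1386.515 = 22.70 °C

T_f = 22.7 °C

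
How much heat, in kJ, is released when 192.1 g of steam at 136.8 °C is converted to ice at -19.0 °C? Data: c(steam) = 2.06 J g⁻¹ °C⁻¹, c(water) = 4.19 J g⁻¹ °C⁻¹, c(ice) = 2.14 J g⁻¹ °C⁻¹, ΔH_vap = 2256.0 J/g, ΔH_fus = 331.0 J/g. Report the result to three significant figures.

q = 600 kJ

q1 (cool steam 136.8→100 °C): 192.1 × 2.06 × 36.8 = 14563 J
q2 (condense at 100 °C): 192.1 × 2256.0 = 433378 J
q3 (cool water 100→0 °C): 192.1 × 4.19 × 100.0 = 80490 J
q4 (freeze at 0 °C): 192.1 × 331.0 = 63585 J
q5 (cool ice 0→-19.0 °C): 192.1 × 2.14 × 19.0 = 7811 J
Total: 14563 + 433378 + 80490 + 63585 + 7811 = 599827 J = 600 kJ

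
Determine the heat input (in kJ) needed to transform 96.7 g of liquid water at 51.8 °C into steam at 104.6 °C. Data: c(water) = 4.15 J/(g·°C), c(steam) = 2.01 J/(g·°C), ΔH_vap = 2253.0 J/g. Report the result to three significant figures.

q1 (heat water 51.8→100.0 °C): 96.7 × 4.15 × 48.2 = 19343 J
q2 (vaporize at 100 °C): 96.7 × 2253.0 = 217865 J
q3 (heat steam 100.0→104.6 °C): 96.7 × 2.01 × 4.6 = 894 J
Total: 19343 + 217865 + 894 = 238102 J = 238 kJ

q = 238 kJ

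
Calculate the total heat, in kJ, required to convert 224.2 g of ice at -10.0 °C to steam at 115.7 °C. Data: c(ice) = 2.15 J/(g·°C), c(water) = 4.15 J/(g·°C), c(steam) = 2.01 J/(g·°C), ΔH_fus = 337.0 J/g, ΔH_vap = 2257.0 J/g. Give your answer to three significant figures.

q = 687 kJ

q1 (heat ice -10.0→0.0 °C): 224.2 × 2.15 × 10.0 = 4820 J
q2 (melt at 0 °C): 224.2 × 337.0 = 75555 J
q3 (heat water 0.0→100.0 °C): 224.2 × 4.15 × 100.0 = 93043 J
q4 (vaporize at 100 °C): 224.2 × 2257.0 = 506019 J
q5 (heat steam 100.0→115.7 °C): 224.2 × 2.01 × 15.7 = 7075 J
Total: 4820 + 75555 + 93043 + 506019 + 7075 = 686512 J = 687 kJ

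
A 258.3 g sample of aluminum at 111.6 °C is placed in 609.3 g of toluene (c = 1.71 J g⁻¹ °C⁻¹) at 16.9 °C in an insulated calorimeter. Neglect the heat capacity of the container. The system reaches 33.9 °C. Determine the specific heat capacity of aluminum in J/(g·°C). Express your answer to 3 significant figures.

c = 0.883 J/(g·°C)

q_gained = (609.3 × 1.71) × (33.9 − 16.9) = 17712 J
q_lost = 258.3 × c × (111.6 − 33.9) = 20069.91 c
Set equal: c = 17712 / 20069.91 = 0.883 J/(g·°C)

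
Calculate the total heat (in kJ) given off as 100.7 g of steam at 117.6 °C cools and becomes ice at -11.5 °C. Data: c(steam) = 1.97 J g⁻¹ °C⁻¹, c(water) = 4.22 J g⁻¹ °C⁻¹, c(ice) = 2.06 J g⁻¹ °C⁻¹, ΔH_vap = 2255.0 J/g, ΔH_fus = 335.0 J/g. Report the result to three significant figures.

q1 (cool steam 117.6→100 °C): 100.7 × 1.97 × 17.6 = 3491 J
q2 (condense at 100 °C): 100.7 × 2255.0 = 227079 J
q3 (cool water 100→0 °C): 100.7 × 4.22 × 100.0 = 42495 J
q4 (freeze at 0 °C): 100.7 × 335.0 = 33735 J
q5 (cool ice 0→-11.5 °C): 100.7 × 2.06 × 11.5 = 2386 J
Total: 3491 + 227079 + 42495 + 33735 + 2386 = 309186 J = 309 kJ

q = 309 kJ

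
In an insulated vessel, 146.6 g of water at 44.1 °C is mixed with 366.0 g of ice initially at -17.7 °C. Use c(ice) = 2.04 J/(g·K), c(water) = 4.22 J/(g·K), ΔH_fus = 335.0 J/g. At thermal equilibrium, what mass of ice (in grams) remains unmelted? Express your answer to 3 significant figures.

Heat to warm all ice to 0 °C: 366.0×2.04×17.7 = 13216 J
Heat released by water cooling to 0 °C: 146.6×4.22×44.1 = 27283 J
27283 J < 13216 + 366.0×335.0 = 135826 J, so not all ice melts; final T = 0 °C.
Heat left for melting: 27283 − 13216 = 14067 J
Mass melted = 14067 / 335.0 = 41.99 g
Ice remaining = 366.0 − 41.99 = 324.01 g

m_ice remaining = 324 g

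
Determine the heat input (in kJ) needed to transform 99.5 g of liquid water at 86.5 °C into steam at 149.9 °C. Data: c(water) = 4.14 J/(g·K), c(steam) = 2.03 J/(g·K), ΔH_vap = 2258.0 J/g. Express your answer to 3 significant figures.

q = 240 kJ

q1 (heat water 86.5→100.0 °C): 99.5 × 4.14 × 13.5 = 5561 J
q2 (vaporize at 100 °C): 99.5 × 2258.0 = 224671 J
q3 (heat steam 100.0→149.9 °C): 99.5 × 2.03 × 49.9 = 10079 J
Total: 5561 + 224671 + 10079 = 240311 J = 240 kJ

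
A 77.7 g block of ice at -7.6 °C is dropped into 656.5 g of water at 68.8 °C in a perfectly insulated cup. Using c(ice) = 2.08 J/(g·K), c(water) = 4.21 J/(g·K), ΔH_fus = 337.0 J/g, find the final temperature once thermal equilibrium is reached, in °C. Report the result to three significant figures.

T_f = 52.7 °C

Heat to bring ice to 0 °C and melt it: q₁ = 77.7×2.08×7.6 + 77.7×337.0 = 27413 J
Heat the water can supply cooling to 0 °C: 656.5×4.21×68.8 = 190154 J > q₁, so all ice melts.
Energy balance: 656.5×4.21×(68.8 − T) = 27413 + 77.7×4.21×(T − 0)
2763.865(68.8 − T) = 27413 + 327.117 T
190154 − 27413 = 3090.982 T
T = 162741 / 3090.982 = 52.65 °C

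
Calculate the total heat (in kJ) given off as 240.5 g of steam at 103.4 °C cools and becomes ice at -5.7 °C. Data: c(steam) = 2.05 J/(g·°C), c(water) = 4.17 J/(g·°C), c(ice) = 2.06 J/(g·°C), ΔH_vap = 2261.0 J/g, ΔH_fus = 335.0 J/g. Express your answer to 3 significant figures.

q = 729 kJ

q1 (cool steam 103.4→100 °C): 240.5 × 2.05 × 3.4 = 1676 J
q2 (condense at 100 °C): 240.5 × 2261.0 = 543771 J
q3 (cool water 100→0 °C): 240.5 × 4.17 × 100.0 = 100289 J
q4 (freeze at 0 °C): 240.5 × 335.0 = 80568 J
q5 (cool ice 0→-5.7 °C): 240.5 × 2.06 × 5.7 = 2824 J
Total: 1676 + 543771 + 100289 + 80568 + 2824 = 729128 J = 729 kJ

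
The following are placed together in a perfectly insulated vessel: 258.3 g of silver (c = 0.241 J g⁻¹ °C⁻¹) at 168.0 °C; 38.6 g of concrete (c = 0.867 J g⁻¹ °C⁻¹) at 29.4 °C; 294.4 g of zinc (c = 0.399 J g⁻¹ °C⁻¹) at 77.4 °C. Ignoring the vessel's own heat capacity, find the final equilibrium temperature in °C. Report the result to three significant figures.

Σ mᵢcᵢ(T − Tᵢ) = 0  ⇒  T = Σ mᵢcᵢTᵢ / Σ mᵢcᵢ
Σ mᵢcᵢ = 258.3×0.241 + 38.6×0.867 + 294.4×0.399 = 213.1821
Σ mᵢcᵢTᵢ = 62.2503×168.0 + 33.4662×29.4 + 117.4656×77.4 = 20534
T = 20534 / 213.1821 = 96.32 °C

T_f = 96.3 °C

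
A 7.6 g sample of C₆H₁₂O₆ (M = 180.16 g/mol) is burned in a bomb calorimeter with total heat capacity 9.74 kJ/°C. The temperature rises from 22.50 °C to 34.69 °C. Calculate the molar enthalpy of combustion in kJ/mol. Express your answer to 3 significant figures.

ΔT = 34.69 − 22.50 = 12.19 °C
q_cal = C_cal × ΔT = 9.74 × 12.19 = 118.7306 kJ
n = 7.6 / 180.16 = 0.04218 mol
q_rxn = −q_cal = -118.7306 kJ
ΔH = -118.7306 / 0.04218 = -2814.9 kJ/mol

ΔH = -2810 kJ/mol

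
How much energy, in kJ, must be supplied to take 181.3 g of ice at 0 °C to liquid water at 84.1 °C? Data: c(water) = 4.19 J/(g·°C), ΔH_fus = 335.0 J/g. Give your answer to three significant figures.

q = 125 kJ

q1 (melt at 0 °C): 181.3 × 335.0 = 60736 J
q2 (heat water 0.0→84.1 °C): 181.3 × 4.19 × 84.1 = 63886 J
Total: 60736 + 63886 = 124622 J = 125 kJ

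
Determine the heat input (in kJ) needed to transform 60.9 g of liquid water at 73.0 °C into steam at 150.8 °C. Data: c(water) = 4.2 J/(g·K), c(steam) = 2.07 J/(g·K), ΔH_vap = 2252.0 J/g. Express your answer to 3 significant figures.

q1 (heat water 73.0→100.0 °C): 60.9 × 4.2 × 27.0 = 6906 J
q2 (vaporize at 100 °C): 60.9 × 2252.0 = 137147 J
q3 (heat steam 100.0→150.8 °C): 60.9 × 2.07 × 50.8 = 6404 J
Total: 6906 + 137147 + 6404 = 150457 J = 150 kJ

q = 150 kJ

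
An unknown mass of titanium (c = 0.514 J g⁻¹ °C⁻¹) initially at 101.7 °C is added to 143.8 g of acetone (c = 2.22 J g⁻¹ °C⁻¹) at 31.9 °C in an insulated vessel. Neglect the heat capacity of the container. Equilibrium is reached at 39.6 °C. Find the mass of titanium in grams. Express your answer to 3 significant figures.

m = 77.0 g

q_gained = (143.8 × 2.22) × (39.6 − 31.9) = 2458 J
q_lost = m × 0.514 × (101.7 − 39.6) = 31.9194 m
m = 2458 / 31.9194 = 77.0 g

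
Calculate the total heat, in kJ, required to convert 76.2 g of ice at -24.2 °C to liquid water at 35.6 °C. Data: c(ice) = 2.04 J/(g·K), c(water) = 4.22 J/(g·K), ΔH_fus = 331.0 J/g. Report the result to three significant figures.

q = 40.4 kJ

q1 (heat ice -24.2→0.0 °C): 76.2 × 2.04 × 24.2 = 3762 J
q2 (melt at 0 °C): 76.2 × 331.0 = 25222 J
q3 (heat water 0.0→35.6 °C): 76.2 × 4.22 × 35.6 = 11448 J
Total: 3762 + 25222 + 11448 = 40432 J = 40.4 kJ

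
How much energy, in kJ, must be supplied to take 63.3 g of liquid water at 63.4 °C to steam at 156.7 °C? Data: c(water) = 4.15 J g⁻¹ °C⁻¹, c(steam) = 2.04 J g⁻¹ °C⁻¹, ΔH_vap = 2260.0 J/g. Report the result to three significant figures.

q = 160 kJ

q1 (heat water 63.4→100.0 °C): 63.3 × 4.15 × 36.6 = 9615 J
q2 (vaporize at 100 °C): 63.3 × 2260.0 = 143058 J
q3 (heat steam 100.0→156.7 °C): 63.3 × 2.04 × 56.7 = 7322 J
Total: 9615 + 143058 + 7322 = 159995 J = 160 kJ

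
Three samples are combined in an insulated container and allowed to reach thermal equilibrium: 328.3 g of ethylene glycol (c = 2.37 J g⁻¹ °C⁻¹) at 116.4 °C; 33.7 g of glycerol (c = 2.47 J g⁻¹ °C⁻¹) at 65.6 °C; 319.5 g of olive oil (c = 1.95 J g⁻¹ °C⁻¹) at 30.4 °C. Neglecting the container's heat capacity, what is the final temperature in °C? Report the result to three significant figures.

Σ mᵢcᵢ(T − Tᵢ) = 0  ⇒  T = Σ mᵢcᵢTᵢ / Σ mᵢcᵢ
Σ mᵢcᵢ = 328.3×2.37 + 33.7×2.47 + 319.5×1.95 = 1484.335
Σ mᵢcᵢTᵢ = 778.071×116.4 + 83.239×65.6 + 623.025×30.4 = 114970
T = 114970 / 1484.335 = 77.46 °C

T_f = 77.5 °C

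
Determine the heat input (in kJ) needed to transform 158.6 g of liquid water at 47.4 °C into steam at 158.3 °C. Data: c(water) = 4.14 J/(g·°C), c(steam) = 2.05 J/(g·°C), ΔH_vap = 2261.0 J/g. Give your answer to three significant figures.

q = 412 kJ

q1 (heat water 47.4→100.0 °C): 158.6 × 4.14 × 52.6 = 34537 J
q2 (vaporize at 100 °C): 158.6 × 2261.0 = 358595 J
q3 (heat steam 100.0→158.3 °C): 158.6 × 2.05 × 58.3 = 18955 J
Total: 34537 + 358595 + 18955 = 412087 J = 412 kJ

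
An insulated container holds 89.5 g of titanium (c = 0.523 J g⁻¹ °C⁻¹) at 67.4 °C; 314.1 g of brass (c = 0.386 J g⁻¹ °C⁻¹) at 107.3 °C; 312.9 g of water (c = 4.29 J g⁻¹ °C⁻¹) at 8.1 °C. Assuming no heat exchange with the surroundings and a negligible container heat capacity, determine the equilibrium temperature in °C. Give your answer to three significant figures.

Σ mᵢcᵢ(T − Tᵢ) = 0  ⇒  T = Σ mᵢcᵢTᵢ / Σ mᵢcᵢ
Σ mᵢcᵢ = 89.5×0.523 + 314.1×0.386 + 312.9×4.29 = 1510.3921
Σ mᵢcᵢTᵢ = 46.8085×67.4 + 121.2426×107.3 + 1342.341×8.1 = 27037
T = 27037 / 1510.3921 = 17.90 °C

T_f = 17.9 °C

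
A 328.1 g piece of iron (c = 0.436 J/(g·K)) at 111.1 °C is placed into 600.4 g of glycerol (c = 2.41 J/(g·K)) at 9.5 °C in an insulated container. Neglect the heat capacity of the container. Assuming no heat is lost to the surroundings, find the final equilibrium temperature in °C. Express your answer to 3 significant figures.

T_f = 18.6 °C

Heat lost by iron = heat gained by glycerol.
(328.1)(0.436)(111.1 − T) = (600.4)(2.41)(T − 9.5)
143.0516 (111.1 − T) = 1446.964 (T − 9.5)
15893 − 143.0516 T = 1446.964 T − 13746
29639 = 1590.0156 T
T = 18.64 °C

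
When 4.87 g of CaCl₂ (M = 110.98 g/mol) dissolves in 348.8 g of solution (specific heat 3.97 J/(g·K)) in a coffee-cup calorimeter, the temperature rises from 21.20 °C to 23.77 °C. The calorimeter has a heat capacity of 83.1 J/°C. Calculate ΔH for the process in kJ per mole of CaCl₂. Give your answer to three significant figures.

ΔH = -86.0 kJ/mol

|ΔT| = |23.77 − 21.20| = 2.57 °C
|q_surr| = (348.8 × 3.97 + 83.1) × 2.57 = 1467.836 × 2.57 = 3772 J
n(CaCl₂) = 4.87 / 110.98 = 0.04388 mol
Temperature rose, so q_rxn = −|q_surr| = -3.772 kJ
ΔH = q_rxn / n = -85.96 kJ/mol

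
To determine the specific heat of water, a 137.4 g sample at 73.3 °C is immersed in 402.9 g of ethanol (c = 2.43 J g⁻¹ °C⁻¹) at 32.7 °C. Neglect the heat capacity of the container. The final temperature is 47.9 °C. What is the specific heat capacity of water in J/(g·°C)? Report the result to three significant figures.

q_gained = (402.9 × 2.43) × (47.9 − 32.7) = 14880 J
q_lost = 137.4 × c × (73.3 − 47.9) = 3489.96 c
Set equal: c = 14880 / 3489.96 = 4.26 J/(g·°C)

c = 4.26 J/(g·°C)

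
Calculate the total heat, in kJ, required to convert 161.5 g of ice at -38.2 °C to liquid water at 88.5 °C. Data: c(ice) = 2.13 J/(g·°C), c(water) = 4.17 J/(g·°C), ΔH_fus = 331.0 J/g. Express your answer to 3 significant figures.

q1 (heat ice -38.2→0.0 °C): 161.5 × 2.13 × 38.2 = 13141 J
q2 (melt at 0 °C): 161.5 × 331.0 = 53457 J
q3 (heat water 0.0→88.5 °C): 161.5 × 4.17 × 88.5 = 59601 J
Total: 13141 + 53457 + 59601 = 126199 J = 126 kJ

q = 126 kJ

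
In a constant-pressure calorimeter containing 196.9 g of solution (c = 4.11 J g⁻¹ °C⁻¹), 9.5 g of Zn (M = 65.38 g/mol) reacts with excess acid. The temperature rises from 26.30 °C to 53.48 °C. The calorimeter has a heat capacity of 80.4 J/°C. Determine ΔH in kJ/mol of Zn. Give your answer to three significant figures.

|ΔT| = |53.48 − 26.30| = 27.18 °C
|q_surr| = (196.9 × 4.11 + 80.4) × 27.18 = 889.659 × 27.18 = 24180 J
n(Zn) = 9.5 / 65.38 = 0.1453 mol
Temperature rose, so q_rxn = −|q_surr| = -24.18 kJ
ΔH = q_rxn / n = -166.4 kJ/mol

ΔH = -166 kJ/mol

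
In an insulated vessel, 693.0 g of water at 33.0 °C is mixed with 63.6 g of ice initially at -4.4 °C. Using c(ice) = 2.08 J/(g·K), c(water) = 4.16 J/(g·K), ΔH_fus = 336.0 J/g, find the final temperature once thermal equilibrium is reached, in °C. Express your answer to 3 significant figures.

Heat to bring ice to 0 °C and melt it: q₁ = 63.6×2.08×4.4 + 63.6×336.0 = 21952 J
Heat the water can supply cooling to 0 °C: 693.0×4.16×33.0 = 95135.0 J > q₁, so all ice melts.
Energy balance: 693.0×4.16×(33.0 − T) = 21952 + 63.6×4.16×(T − 0)
2882.88(33.0 − T) = 21952 + 264.576 T
95135.0 − 21952 = 3147.456 T
T = 73183.0 / 3147.456 = 23.25 °C

T_f = 23.3 °C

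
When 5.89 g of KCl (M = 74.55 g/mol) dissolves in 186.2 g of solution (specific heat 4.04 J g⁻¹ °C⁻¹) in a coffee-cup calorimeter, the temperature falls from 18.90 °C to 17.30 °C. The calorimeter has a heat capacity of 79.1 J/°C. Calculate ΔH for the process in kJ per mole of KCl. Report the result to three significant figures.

|ΔT| = |17.30 − 18.90| = 1.60 °C
|q_surr| = (186.2 × 4.04 + 79.1) × 1.60 = 831.348 × 1.60 = 1330 J
n(KCl) = 5.89 / 74.55 = 0.07901 mol
Temperature fell, so q_rxn = +|q_surr| = 1.330 kJ
ΔH = q_rxn / n = 16.83 kJ/mol

ΔH = 16.8 kJ/mol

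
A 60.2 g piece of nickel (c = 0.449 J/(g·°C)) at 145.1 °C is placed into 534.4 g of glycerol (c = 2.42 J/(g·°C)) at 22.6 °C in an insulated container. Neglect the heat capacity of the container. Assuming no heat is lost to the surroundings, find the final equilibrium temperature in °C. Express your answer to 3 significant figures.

T_f = 25.1 °C

Heat lost by nickel = heat gained by glycerol.
(60.2)(0.449)(145.1 − T) = (534.4)(2.42)(T − 22.6)
27.0298 (145.1 − T) = 1293.248 (T − 22.6)
3922.0 − 27.0298 T = 1293.248 T − 29227
33149.0 = 1320.2778 T
T = 25.11 °C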